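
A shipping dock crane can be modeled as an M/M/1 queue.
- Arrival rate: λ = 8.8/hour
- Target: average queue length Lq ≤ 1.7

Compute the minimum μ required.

For M/M/1: Lq = λ²/(μ(μ-λ))
Need Lq ≤ 1.7, i.e. μ(μ-λ) ≥ λ²/1.7
μ² - 8.8μ - 77.44/1.7 ≥ 0  →  μ² - 8.8μ - 45.55294 ≥ 0
Quadratic formula (positive root): μ = [λ + √(λ² + 4×45.55294)]/2
Discriminant: 77.44 + 4×45.55294 = 259.6518, √259.6518 = 16.1137
μ ≥ (8.8 + 16.1137)/2 = 12.4569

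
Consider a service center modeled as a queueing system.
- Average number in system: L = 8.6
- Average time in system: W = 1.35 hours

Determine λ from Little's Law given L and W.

Little's Law: L = λW, so λ = L/W
λ = 8.6/1.35 = 6.3704 customers/hour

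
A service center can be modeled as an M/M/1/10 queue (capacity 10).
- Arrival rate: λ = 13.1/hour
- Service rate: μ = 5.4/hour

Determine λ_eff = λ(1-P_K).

ρ = λ/μ = 13.1/5.4 = 2.4259
P₀ = (1-ρ)/(1-ρ^(K+1)) = (1-2.4259)/(1-2.4259^11) = -1.4259/-17122.8667 = 0.00008327
P_K = P₀×ρ^K = 0.00008327 × 2.4259^10 = 0.00008327 × 7058.7686 = 0.5878
λ_eff = λ(1-P_K) = 13.1 × (1 - 0.58782) = 13.1 × 0.41218 = 5.3996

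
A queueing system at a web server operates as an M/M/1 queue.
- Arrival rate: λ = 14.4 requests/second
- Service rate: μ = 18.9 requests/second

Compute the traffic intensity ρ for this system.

Server utilization: ρ = λ/μ
ρ = 14.4/18.9 = 0.7619
The server is busy 76.19% of the time.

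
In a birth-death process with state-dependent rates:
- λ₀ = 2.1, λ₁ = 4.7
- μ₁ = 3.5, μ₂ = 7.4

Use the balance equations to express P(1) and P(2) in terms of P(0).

Balance equations:
State 0: λ₀P₀ = μ₁P₁ → P₁ = (λ₀/μ₁)P₀ = (2.1/3.5)P₀ = 0.6000P₀
State 1: P₂ = (λ₀λ₁)/(μ₁μ₂)P₀ = (2.1×4.7)/(3.5×7.4)P₀ = 0.3811P₀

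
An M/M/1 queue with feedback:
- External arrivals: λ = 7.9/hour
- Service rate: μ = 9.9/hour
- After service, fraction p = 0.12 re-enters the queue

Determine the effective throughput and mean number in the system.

Effective arrival rate: λ_eff = λ/(1-p) = 7.9/(1-0.12) = 7.9/0.88 = 8.9772727
ρ = λ_eff/μ = 8.9772727/9.9 = 0.9067952
L = ρ/(1-ρ) = 0.9067952/(1-0.9067952) = 9.7291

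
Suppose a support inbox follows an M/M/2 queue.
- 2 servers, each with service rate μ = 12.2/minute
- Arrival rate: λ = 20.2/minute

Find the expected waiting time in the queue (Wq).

Traffic intensity: ρ = λ/(cμ) = 20.2/(2×12.2) = 0.8279
Since ρ = 0.8279 < 1, system is stable.
Offered load a = λ/μ = cρ = 20.2/12.2 = 1.6557
P₀ = [ Σₙ₌₀^1 aⁿ/n! + a^2/(2!(1-ρ)) ]⁻¹
Σ = a^0/0! + a^1/1! = 1.0000 + 1.6557 = 2.6557
a^2/(2!(1-ρ)) = 2.74147/(2 × 0.172131) = 7.9633
P₀ = 1/(2.6557 + 7.9633) = 0.09417
Lq = P₀·a^2·ρ / (2!(1-ρ)²) = 0.094170 × 2.7415 × 0.82787 / (2 × 0.029629) = 3.6067
Wq = Lq/λ = 3.6067/20.2 = 0.1785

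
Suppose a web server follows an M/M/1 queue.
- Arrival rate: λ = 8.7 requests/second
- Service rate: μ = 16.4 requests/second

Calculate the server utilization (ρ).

Server utilization: ρ = λ/μ
ρ = 8.7/16.4 = 0.5305
The server is busy 53.05% of the time.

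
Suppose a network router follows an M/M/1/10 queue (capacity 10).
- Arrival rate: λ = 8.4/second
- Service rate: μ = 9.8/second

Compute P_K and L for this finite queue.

ρ = λ/μ = 8.4/9.8 = 0.85714
P₀ = (1-ρ)/(1-ρ^(K+1)) = (1-0.85714)/(1-0.85714^11) = 0.1429/0.8165 = 0.1750
P_K = P₀×ρ^K = 0.17496 × 0.85714^10 = 0.17496 × 0.21405 = 0.03745
Blocking probability P_10 = 0.03745 (3.75%)
L = ρ[1 - (K+1)ρ^K + Kρ^(K+1)] / [(1-ρ)(1-ρ^(K+1))]
L = 0.85714 × (1 - 11×0.214051 + 10×0.183472) / ((1 - 0.85714) × (1 - 0.183472)) = 3.5282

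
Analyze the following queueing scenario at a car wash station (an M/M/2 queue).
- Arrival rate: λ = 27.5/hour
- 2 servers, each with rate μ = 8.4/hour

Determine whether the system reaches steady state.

Stability requires ρ = λ/(cμ) < 1
ρ = 27.5/(2 × 8.4) = 27.5/16.80 = 1.6369
Since 1.6369 ≥ 1, the system is UNSTABLE.
Need c > λ/μ = 27.5/8.4 = 3.27.
Minimum servers needed: c = 4.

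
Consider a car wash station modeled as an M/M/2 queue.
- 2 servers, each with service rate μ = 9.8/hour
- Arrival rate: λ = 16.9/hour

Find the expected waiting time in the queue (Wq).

Traffic intensity: ρ = λ/(cμ) = 16.9/(2×9.8) = 0.8622
Since ρ = 0.8622 < 1, system is stable.
Offered load a = λ/μ = cρ = 16.9/9.8 = 1.7245
P₀ = [ Σₙ₌₀^1 aⁿ/n! + a^2/(2!(1-ρ)) ]⁻¹
Σ = a^0/0! + a^1/1! = 1.0000 + 1.7245 = 2.7245
a^2/(2!(1-ρ)) = 2.973865/(2 × 0.1377551) = 10.7940
P₀ = 1/(2.7245 + 10.7940) = 0.07397
Lq = P₀·a^2·ρ / (2!(1-ρ)²) = 0.0739726 × 2.97387 × 0.862245 / (2 × 0.0189765) = 4.9978
Wq = Lq/λ = 4.9978/16.9 = 0.2957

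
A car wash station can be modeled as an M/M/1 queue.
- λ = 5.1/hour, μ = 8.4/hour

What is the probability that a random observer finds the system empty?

ρ = λ/μ = 5.1/8.4 = 0.6071
P(0) = 1 - ρ = 1 - 0.6071 = 0.3929
The server is idle 39.29% of the time.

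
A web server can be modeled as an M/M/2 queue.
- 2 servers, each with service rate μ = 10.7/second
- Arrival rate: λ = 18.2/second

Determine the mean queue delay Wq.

Traffic intensity: ρ = λ/(cμ) = 18.2/(2×10.7) = 0.8505
Since ρ = 0.8505 < 1, system is stable.
Offered load a = λ/μ = cρ = 18.2/10.7 = 1.7009
P₀ = [ Σₙ₌₀^1 aⁿ/n! + a^2/(2!(1-ρ)) ]⁻¹
Σ = a^0/0! + a^1/1! = 1.0000 + 1.7009 = 2.7009
a^2/(2!(1-ρ)) = 2.89318/(2 × 0.149533) = 9.6741
P₀ = 1/(2.7009 + 9.6741) = 0.08081
Lq = P₀·a^2·ρ / (2!(1-ρ)²) = 0.080808 × 2.8932 × 0.85047 / (2 × 0.022360) = 4.4462
Wq = Lq/λ = 4.4462/18.2 = 0.2443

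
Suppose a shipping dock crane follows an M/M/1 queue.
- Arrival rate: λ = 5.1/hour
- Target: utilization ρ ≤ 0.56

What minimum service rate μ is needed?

ρ = λ/μ, so μ = λ/ρ
μ ≥ 5.1/0.56 = 9.1071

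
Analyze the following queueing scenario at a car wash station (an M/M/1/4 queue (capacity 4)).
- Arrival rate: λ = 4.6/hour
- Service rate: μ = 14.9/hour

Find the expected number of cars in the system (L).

ρ = λ/μ = 4.6/14.9 = 0.30872
P₀ = (1-ρ)/(1-ρ^(K+1)) = (1-0.30872)/(1-0.30872^5) = 0.6913/0.9972 = 0.6932
P_K = P₀×ρ^K = 0.6932 × 0.30872^4 = 0.6932 × 0.009084 = 0.006297
L = ρ[1 - (K+1)ρ^K + Kρ^(K+1)] / [(1-ρ)(1-ρ^(K+1))]
L = 0.30872 × (1 - 5×0.009084 + 4×0.002804) / ((1 - 0.30872) × (1 - 0.002804)) = 0.4325 cars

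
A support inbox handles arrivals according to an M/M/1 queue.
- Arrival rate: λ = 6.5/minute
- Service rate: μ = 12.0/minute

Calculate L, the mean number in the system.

ρ = λ/μ = 6.5/12.0 = 0.5417
For M/M/1: L = λ/(μ-λ)
L = 6.5/(12.0-6.5) = 6.5/5.50
L = 1.1818 emails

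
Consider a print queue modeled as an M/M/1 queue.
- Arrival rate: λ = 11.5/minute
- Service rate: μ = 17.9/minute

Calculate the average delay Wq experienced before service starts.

First, compute utilization: ρ = λ/μ = 11.5/17.9 = 0.6425
For M/M/1: Wq = λ/(μ(μ-λ))
Wq = 11.5/(17.9 × (17.9-11.5))
Wq = 11.5/(17.9 × 6.40)
Wq = 0.1004 minutes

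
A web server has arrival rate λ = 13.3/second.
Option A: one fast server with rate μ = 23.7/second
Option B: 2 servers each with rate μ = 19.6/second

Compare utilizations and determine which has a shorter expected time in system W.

Option A: single server μ = 23.7 (M/M/1)
  ρ_A = 13.3/23.7 = 0.5612
  W_A = 1/(μ-λ) = 1/(23.7-13.3) = 1/10.40 = 0.09615

Option B: 2 servers μ = 19.6 (M/M/2)
  ρ_B = λ/(cμ) = 13.3/(2×19.6) = 0.3393
  Offered load a = λ/μ = cρ = 13.3/19.6 = 0.6786
  P₀ = [ Σₙ₌₀^1 aⁿ/n! + a^2/(2!(1-ρ)) ]⁻¹
  Σ = a^0/0! + a^1/1! = 1.0000 + 0.6786 = 1.6786
  a^2/(2!(1-ρ)) = 0.4605/(2 × 0.6607) = 0.3485
  P₀ = 1/(1.6786 + 0.3485) = 0.4933
  Lq = P₀·a^2·ρ / (2!(1-ρ)²) = 0.49333 × 0.46046 × 0.33929 / (2 × 0.43654) = 0.08828
  Wq_B = Lq/λ = 0.088275/13.3 = 0.006637
  W_B = Wq_B + 1/μ = 0.006637 + 0.05102 = 0.05766

Since W_B = 0.05766 < W_A = 0.09615, Option B (multiple servers) has the shorter time in system.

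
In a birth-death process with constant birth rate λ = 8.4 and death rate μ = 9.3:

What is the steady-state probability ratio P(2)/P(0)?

For constant rates: P(n)/P(0) = (λ/μ)^n
P(2)/P(0) = (8.4/9.3)^2 = 0.9032^2 = 0.8158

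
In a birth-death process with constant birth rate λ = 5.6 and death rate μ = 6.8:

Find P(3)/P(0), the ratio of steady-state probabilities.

For constant rates: P(n)/P(0) = (λ/μ)^n
P(3)/P(0) = (5.6/6.8)^3 = 0.8235^3 = 0.5585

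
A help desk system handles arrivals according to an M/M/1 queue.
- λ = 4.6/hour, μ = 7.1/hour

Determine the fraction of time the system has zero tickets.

ρ = λ/μ = 4.6/7.1 = 0.6479
P(0) = 1 - ρ = 1 - 0.6479 = 0.3521
The server is idle 35.21% of the time.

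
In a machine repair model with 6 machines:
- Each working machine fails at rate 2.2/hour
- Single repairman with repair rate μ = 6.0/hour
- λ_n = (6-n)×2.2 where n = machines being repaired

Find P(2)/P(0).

P(2)/P(0) = ∏_{i=0}^{2-1} λ_i/μ_{i+1}
= (6-0)×2.2/6.0 × (6-1)×2.2/6.0
= 4.0333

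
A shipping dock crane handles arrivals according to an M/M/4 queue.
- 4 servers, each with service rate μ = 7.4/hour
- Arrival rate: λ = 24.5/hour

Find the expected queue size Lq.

Traffic intensity: ρ = λ/(cμ) = 24.5/(4×7.4) = 0.8277
Since ρ = 0.8277 < 1, system is stable.
Offered load a = λ/μ = cρ = 24.5/7.4 = 3.3108
P₀ = [ Σₙ₌₀^3 aⁿ/n! + a^4/(4!(1-ρ)) ]⁻¹
Σ = a^0/0! + a^1/1! + a^2/2! + a^3/3! = 1.0000 + 3.3108 + 5.4807 + 6.0486 = 15.8401
a^4/(4!(1-ρ)) = 120.1538/(24 × 0.1722973) = 29.0568
P₀ = 1/(15.8401 + 29.0568) = 0.02227
Lq = P₀·a^4·ρ / (4!(1-ρ)²) = 0.022273 × 120.1538 × 0.82770 / (24 × 0.029686) = 3.1090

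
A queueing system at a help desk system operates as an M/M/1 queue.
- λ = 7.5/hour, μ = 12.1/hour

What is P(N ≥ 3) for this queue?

ρ = λ/μ = 7.5/12.1 = 0.6198
P(N ≥ n) = ρⁿ
P(N ≥ 3) = 0.6198^3
P(N ≥ 3) = 0.2381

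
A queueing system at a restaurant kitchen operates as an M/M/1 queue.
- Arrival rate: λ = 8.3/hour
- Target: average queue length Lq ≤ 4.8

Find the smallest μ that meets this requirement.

For M/M/1: Lq = λ²/(μ(μ-λ))
Need Lq ≤ 4.8, i.e. μ(μ-λ) ≥ λ²/4.8
μ² - 8.3μ - 68.89/4.8 ≥ 0  →  μ² - 8.3μ - 14.35208 ≥ 0
Quadratic formula (positive root): μ = [λ + √(λ² + 4×14.35208)]/2
Discriminant: 68.89 + 4×14.35208 = 126.2983, √126.2983 = 11.2383
μ ≥ (8.3 + 11.2383)/2 = 9.7691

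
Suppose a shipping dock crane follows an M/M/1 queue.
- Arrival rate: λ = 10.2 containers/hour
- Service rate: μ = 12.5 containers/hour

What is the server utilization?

Server utilization: ρ = λ/μ
ρ = 10.2/12.5 = 0.8160
The server is busy 81.60% of the time.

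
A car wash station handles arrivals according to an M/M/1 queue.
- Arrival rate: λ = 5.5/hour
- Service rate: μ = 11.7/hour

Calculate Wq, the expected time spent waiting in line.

First, compute utilization: ρ = λ/μ = 5.5/11.7 = 0.4701
For M/M/1: Wq = λ/(μ(μ-λ))
Wq = 5.5/(11.7 × (11.7-5.5))
Wq = 5.5/(11.7 × 6.20)
Wq = 0.07582 hours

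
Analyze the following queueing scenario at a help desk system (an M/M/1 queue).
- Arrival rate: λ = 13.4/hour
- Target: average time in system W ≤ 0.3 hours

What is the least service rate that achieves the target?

For M/M/1: W = 1/(μ-λ)
Need W ≤ 0.3, so 1/(μ-λ) ≤ 0.3
μ - λ ≥ 1/0.3 = 3.3333
μ ≥ 13.4 + 3.3333 = 16.7333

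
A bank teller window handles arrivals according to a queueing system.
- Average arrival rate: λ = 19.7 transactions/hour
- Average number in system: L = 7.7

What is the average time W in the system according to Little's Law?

Little's Law: L = λW, so W = L/λ
W = 7.7/19.7 = 0.3909 hours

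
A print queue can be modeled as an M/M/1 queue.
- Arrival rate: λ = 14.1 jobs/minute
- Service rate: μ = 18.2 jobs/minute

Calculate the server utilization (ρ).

Server utilization: ρ = λ/μ
ρ = 14.1/18.2 = 0.7747
The server is busy 77.47% of the time.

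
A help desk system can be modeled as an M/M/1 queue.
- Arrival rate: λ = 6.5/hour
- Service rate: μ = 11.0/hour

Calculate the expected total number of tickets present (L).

ρ = λ/μ = 6.5/11.0 = 0.5909
For M/M/1: L = λ/(μ-λ)
L = 6.5/(11.0-6.5) = 6.5/4.50
L = 1.4444 tickets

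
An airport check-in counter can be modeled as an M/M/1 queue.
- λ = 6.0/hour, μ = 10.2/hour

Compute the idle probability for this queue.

ρ = λ/μ = 6.0/10.2 = 0.5882
P(0) = 1 - ρ = 1 - 0.5882 = 0.4118
The server is idle 41.18% of the time.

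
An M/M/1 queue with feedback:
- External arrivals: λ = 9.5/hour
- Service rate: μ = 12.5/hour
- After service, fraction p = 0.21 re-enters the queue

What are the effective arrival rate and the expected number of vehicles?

Effective arrival rate: λ_eff = λ/(1-p) = 9.5/(1-0.21) = 9.5/0.79 = 12.025316
ρ = λ_eff/μ = 12.025316/12.5 = 0.9620253
L = ρ/(1-ρ) = 0.9620253/(1-0.9620253) = 25.3333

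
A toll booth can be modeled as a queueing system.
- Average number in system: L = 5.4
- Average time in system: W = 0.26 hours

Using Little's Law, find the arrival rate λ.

Little's Law: L = λW, so λ = L/W
λ = 5.4/0.26 = 20.7692 vehicles/hour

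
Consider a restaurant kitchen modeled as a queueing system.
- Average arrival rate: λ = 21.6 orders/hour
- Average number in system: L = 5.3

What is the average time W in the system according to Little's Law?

Little's Law: L = λW, so W = L/λ
W = 5.3/21.6 = 0.2454 hours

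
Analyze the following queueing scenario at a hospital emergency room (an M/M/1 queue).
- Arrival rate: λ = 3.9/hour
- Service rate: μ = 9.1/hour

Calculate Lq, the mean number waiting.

ρ = λ/μ = 3.9/9.1 = 0.4286
For M/M/1: Lq = λ²/(μ(μ-λ))
Lq = 15.21/(9.1 × 5.20)
Lq = 0.3214 patients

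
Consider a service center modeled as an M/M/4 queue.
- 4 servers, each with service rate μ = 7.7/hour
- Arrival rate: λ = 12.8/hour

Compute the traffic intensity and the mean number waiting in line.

Traffic intensity: ρ = λ/(cμ) = 12.8/(4×7.7) = 0.4156
Since ρ = 0.4156 < 1, system is stable.
Offered load a = λ/μ = cρ = 12.8/7.7 = 1.6623
P₀ = [ Σₙ₌₀^3 aⁿ/n! + a^4/(4!(1-ρ)) ]⁻¹
Σ = a^0/0! + a^1/1! + a^2/2! + a^3/3! = 1.0000 + 1.6623 + 1.3817 + 0.7656 = 4.8096
a^4/(4!(1-ρ)) = 7.6362/(24 × 0.5844) = 0.5444
P₀ = 1/(4.8096 + 0.5444) = 0.1868
Lq = P₀·a^4·ρ / (4!(1-ρ)²) = 0.18677 × 7.6362 × 0.41558 / (24 × 0.34154) = 0.07231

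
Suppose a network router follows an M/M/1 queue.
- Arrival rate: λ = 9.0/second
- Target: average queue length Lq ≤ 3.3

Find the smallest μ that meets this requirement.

For M/M/1: Lq = λ²/(μ(μ-λ))
Need Lq ≤ 3.3, i.e. μ(μ-λ) ≥ λ²/3.3
μ² - 9.0μ - 81.00/3.3 ≥ 0  →  μ² - 9.0μ - 24.54545 ≥ 0
Quadratic formula (positive root): μ = [λ + √(λ² + 4×24.54545)]/2
Discriminant: 81.00 + 4×24.54545 = 179.1818, √179.1818 = 13.3859
μ ≥ (9.0 + 13.3859)/2 = 11.1929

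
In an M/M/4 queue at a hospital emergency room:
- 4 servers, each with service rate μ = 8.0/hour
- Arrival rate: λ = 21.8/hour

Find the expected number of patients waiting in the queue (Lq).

Traffic intensity: ρ = λ/(cμ) = 21.8/(4×8.0) = 0.6813
Since ρ = 0.6813 < 1, system is stable.
Offered load a = λ/μ = cρ = 21.8/8.0 = 2.7250
P₀ = [ Σₙ₌₀^3 aⁿ/n! + a^4/(4!(1-ρ)) ]⁻¹
Σ = a^0/0! + a^1/1! + a^2/2! + a^3/3! = 1.0000 + 2.7250 + 3.7128 + 3.3725 = 10.8103
a^4/(4!(1-ρ)) = 55.1399/(24 × 0.31875) = 7.2078
P₀ = 1/(10.8103 + 7.2078) = 0.05550
Lq = P₀·a^4·ρ / (4!(1-ρ)²) = 0.055500 × 55.1399 × 0.68125 / (24 × 0.10160) = 0.8550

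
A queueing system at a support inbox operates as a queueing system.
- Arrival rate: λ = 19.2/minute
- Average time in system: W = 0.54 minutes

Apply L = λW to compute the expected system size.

Little's Law: L = λW
L = 19.2 × 0.54 = 10.3680 emails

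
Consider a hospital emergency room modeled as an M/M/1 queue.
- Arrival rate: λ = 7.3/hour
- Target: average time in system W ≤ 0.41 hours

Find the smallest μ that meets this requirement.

For M/M/1: W = 1/(μ-λ)
Need W ≤ 0.41, so 1/(μ-λ) ≤ 0.41
μ - λ ≥ 1/0.41 = 2.4390
μ ≥ 7.3 + 2.4390 = 9.7390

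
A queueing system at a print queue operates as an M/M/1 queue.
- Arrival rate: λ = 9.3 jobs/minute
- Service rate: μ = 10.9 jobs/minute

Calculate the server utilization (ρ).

Server utilization: ρ = λ/μ
ρ = 9.3/10.9 = 0.8532
The server is busy 85.32% of the time.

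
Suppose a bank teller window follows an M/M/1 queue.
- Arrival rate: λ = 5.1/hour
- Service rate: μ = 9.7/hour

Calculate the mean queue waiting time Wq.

First, compute utilization: ρ = λ/μ = 5.1/9.7 = 0.5258
For M/M/1: Wq = λ/(μ(μ-λ))
Wq = 5.1/(9.7 × (9.7-5.1))
Wq = 5.1/(9.7 × 4.60)
Wq = 0.1143 hours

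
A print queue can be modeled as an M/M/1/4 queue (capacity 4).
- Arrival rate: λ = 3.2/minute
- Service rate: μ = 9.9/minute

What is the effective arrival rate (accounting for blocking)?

ρ = λ/μ = 3.2/9.9 = 0.323232
P₀ = (1-ρ)/(1-ρ^(K+1)) = (1-0.323232)/(1-0.323232^5) = 0.6768/0.9965 = 0.6792
P_K = P₀×ρ^K = 0.67916 × 0.323232^4 = 0.67916 × 0.010916 = 0.007414
λ_eff = λ(1-P_K) = 3.2 × (1 - 0.007414) = 3.2 × 0.9926 = 3.1763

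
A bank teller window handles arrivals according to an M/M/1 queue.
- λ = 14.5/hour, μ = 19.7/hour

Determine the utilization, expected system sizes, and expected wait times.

Step 1: ρ = λ/μ = 14.5/19.7 = 0.7360
Step 2: L = λ/(μ-λ) = 14.5/5.20 = 2.7885
Step 3: Lq = λ²/(μ(μ-λ)) = 210.25/(19.7×5.20) = 2.0524
Step 4: W = 1/(μ-λ) = 1/5.20 = 0.19231
Step 5: Wq = λ/(μ(μ-λ)) = 14.5/(19.7×5.20) = 0.1415
Step 6: P(0) = 1-ρ = 0.2640
Verify: L = λW = 14.5×0.19231 = 2.7885 ✔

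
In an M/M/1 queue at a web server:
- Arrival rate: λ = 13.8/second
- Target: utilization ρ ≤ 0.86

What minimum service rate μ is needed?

ρ = λ/μ, so μ = λ/ρ
μ ≥ 13.8/0.86 = 16.0465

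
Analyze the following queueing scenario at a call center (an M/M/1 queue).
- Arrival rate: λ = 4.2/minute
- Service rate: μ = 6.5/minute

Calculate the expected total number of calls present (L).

ρ = λ/μ = 4.2/6.5 = 0.6462
For M/M/1: L = λ/(μ-λ)
L = 4.2/(6.5-4.2) = 4.2/2.30
L = 1.8261 calls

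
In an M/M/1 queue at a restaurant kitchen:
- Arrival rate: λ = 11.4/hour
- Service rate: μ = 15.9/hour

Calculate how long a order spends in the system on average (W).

First, compute utilization: ρ = λ/μ = 11.4/15.9 = 0.7170
For M/M/1: W = 1/(μ-λ)
W = 1/(15.9-11.4) = 1/4.50
W = 0.2222 hours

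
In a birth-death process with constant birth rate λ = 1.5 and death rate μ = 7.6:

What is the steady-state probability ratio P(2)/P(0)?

For constant rates: P(n)/P(0) = (λ/μ)^n
P(2)/P(0) = (1.5/7.6)^2 = 0.19737^2 = 0.03895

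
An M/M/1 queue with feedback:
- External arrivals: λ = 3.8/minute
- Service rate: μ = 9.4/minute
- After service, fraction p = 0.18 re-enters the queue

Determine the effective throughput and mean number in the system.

Effective arrival rate: λ_eff = λ/(1-p) = 3.8/(1-0.18) = 3.8/0.82 = 4.6341
ρ = λ_eff/μ = 4.6341/9.4 = 0.4930
L = ρ/(1-ρ) = 0.4930/(1-0.4930) = 0.9724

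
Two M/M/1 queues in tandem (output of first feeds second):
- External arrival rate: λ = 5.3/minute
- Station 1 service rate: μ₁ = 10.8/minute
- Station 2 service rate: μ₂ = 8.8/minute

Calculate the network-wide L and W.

By Jackson's theorem, each station behaves as independent M/M/1.
Station 1: ρ₁ = 5.3/10.8 = 0.4907, L₁ = ρ₁/(1-ρ₁) = λ/(μ₁-λ) = 5.3/5.50 = 0.9636
Station 2: ρ₂ = 5.3/8.8 = 0.6023, L₂ = ρ₂/(1-ρ₂) = λ/(μ₂-λ) = 5.3/3.50 = 1.5143
Total: L = L₁ + L₂ = 0.9636 + 1.5143 = 2.4779
W = L/λ = 2.4779/5.3 = 0.4675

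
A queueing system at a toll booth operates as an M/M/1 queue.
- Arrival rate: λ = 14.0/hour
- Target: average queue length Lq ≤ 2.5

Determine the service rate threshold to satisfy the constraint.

For M/M/1: Lq = λ²/(μ(μ-λ))
Need Lq ≤ 2.5, i.e. μ(μ-λ) ≥ λ²/2.5
μ² - 14.0μ - 196.00/2.5 ≥ 0  →  μ² - 14.0μ - 78.4000 ≥ 0
Quadratic formula (positive root): μ = [λ + √(λ² + 4×78.4000)]/2
Discriminant: 196.00 + 4×78.4000 = 509.6000, √509.6000 = 22.5743
μ ≥ (14.0 + 22.5743)/2 = 18.2872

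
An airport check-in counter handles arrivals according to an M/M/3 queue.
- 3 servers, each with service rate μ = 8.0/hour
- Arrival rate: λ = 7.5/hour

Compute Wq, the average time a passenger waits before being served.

Traffic intensity: ρ = λ/(cμ) = 7.5/(3×8.0) = 0.3125
Since ρ = 0.3125 < 1, system is stable.
Offered load a = λ/μ = cρ = 7.5/8.0 = 0.9375
P₀ = [ Σₙ₌₀^2 aⁿ/n! + a^3/(3!(1-ρ)) ]⁻¹
Σ = a^0/0! + a^1/1! + a^2/2! = 1.0000 + 0.9375 + 0.4395 = 2.3770
a^3/(3!(1-ρ)) = 0.8240/(6 × 0.6875) = 0.1998
P₀ = 1/(2.3770 + 0.1998) = 0.3881
Lq = P₀·a^3·ρ / (3!(1-ρ)²) = 0.3881 × 0.8240 × 0.3125 / (6 × 0.4727) = 0.03524
Wq = Lq/λ = 0.035237/7.5 = 0.004698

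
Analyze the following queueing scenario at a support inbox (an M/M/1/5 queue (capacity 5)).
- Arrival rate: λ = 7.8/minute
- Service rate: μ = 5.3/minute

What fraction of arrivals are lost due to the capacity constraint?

ρ = λ/μ = 7.8/5.3 = 1.4717
P₀ = (1-ρ)/(1-ρ^(K+1)) = (1-1.4717)/(1-1.4717^6) = -0.4717/-9.1605 = 0.05149
P_K = P₀×ρ^K = 0.05149 × 1.4717^5 = 0.05149 × 6.9039 = 0.3555
Blocking probability = 35.55%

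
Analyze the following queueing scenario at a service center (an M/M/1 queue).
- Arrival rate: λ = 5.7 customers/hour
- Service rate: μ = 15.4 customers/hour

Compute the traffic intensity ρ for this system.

Server utilization: ρ = λ/μ
ρ = 5.7/15.4 = 0.3701
The server is busy 37.01% of the time.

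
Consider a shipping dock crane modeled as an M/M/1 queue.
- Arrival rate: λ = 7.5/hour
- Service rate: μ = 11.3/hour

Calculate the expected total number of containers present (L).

ρ = λ/μ = 7.5/11.3 = 0.6637
For M/M/1: L = λ/(μ-λ)
L = 7.5/(11.3-7.5) = 7.5/3.80
L = 1.9737 containers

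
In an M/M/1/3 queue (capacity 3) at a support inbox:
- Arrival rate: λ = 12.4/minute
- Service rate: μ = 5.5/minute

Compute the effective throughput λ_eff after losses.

ρ = λ/μ = 12.4/5.5 = 2.25455
P₀ = (1-ρ)/(1-ρ^(K+1)) = (1-2.25455)/(1-2.25455^4) = -1.2546/-24.8368 = 0.05051
P_K = P₀×ρ^K = 0.050512 × 2.25455^3 = 0.050512 × 11.4599 = 0.5789
λ_eff = λ(1-P_K) = 12.4 × (1 - 0.578856) = 12.4 × 0.421144 = 5.2222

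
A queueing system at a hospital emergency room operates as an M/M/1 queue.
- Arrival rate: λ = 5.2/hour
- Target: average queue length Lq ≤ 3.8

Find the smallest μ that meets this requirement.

For M/M/1: Lq = λ²/(μ(μ-λ))
Need Lq ≤ 3.8, i.e. μ(μ-λ) ≥ λ²/3.8
μ² - 5.2μ - 27.04/3.8 ≥ 0  →  μ² - 5.2μ - 7.1158 ≥ 0
Quadratic formula (positive root): μ = [λ + √(λ² + 4×7.1158)]/2
Discriminant: 27.04 + 4×7.1158 = 55.5032, √55.5032 = 7.4500
μ ≥ (5.2 + 7.4500)/2 = 6.3250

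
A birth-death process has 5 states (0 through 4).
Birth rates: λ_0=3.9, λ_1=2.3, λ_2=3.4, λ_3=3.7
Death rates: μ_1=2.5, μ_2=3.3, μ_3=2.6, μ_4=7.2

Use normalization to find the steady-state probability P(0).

Ratios P(n)/P(0) = (λ₀···λₙ₋₁)/(μ₁···μₙ):
P(1)/P(0) = (3.9)/(2.5) = 1.56000
P(2)/P(0) = (3.9×2.3)/(2.5×3.3) = 1.08727
P(3)/P(0) = (3.9×2.3×3.4)/(2.5×3.3×2.6) = 1.42182
P(4)/P(0) = (3.9×2.3×3.4×3.7)/(2.5×3.3×2.6×7.2) = 0.730657

Normalization: ∑ P(n) = 1
P(0) × (1.00000 + 1.56000 + 1.08727 + 1.42182 + 0.730657) = 1
P(0) × 5.7997 = 1
P(0) = 1/5.7997 = 0.1724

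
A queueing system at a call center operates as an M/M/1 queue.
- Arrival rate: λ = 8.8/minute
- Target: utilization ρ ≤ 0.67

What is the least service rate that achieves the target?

ρ = λ/μ, so μ = λ/ρ
μ ≥ 8.8/0.67 = 13.1343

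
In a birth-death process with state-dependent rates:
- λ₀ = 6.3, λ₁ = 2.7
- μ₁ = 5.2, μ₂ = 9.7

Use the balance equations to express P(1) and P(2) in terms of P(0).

Balance equations:
State 0: λ₀P₀ = μ₁P₁ → P₁ = (λ₀/μ₁)P₀ = (6.3/5.2)P₀ = 1.2115P₀
State 1: P₂ = (λ₀λ₁)/(μ₁μ₂)P₀ = (6.3×2.7)/(5.2×9.7)P₀ = 0.3372P₀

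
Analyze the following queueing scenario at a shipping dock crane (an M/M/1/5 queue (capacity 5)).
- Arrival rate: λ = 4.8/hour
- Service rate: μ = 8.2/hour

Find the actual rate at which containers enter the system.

ρ = λ/μ = 4.8/8.2 = 0.58537
P₀ = (1-ρ)/(1-ρ^(K+1)) = (1-0.58537)/(1-0.58537^6) = 0.4146/0.9598 = 0.4320
P_K = P₀×ρ^K = 0.4320 × 0.58537^5 = 0.4320 × 0.06873 = 0.02969
λ_eff = λ(1-P_K) = 4.8 × (1 - 0.02969) = 4.8 × 0.97031 = 4.6575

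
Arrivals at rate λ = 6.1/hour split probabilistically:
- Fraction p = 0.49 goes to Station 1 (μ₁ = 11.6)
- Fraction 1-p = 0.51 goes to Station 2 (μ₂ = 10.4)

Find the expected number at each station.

Effective rates: λ₁ = 6.1×0.49 = 2.989, λ₂ = 6.1×0.51 = 3.111
Station 1: ρ₁ = 2.989/11.6 = 0.25767, L₁ = ρ₁/(1-ρ₁) = 0.25767/(1-0.25767) = 0.3471
Station 2: ρ₂ = 3.111/10.4 = 0.29913, L₂ = ρ₂/(1-ρ₂) = 0.29913/(1-0.29913) = 0.4268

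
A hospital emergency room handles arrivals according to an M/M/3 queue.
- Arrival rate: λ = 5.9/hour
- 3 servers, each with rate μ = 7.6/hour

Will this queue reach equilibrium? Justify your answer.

Stability requires ρ = λ/(cμ) < 1
ρ = 5.9/(3 × 7.6) = 5.9/22.80 = 0.2588
Since 0.2588 < 1, the system is STABLE.
The servers are busy 25.88% of the time.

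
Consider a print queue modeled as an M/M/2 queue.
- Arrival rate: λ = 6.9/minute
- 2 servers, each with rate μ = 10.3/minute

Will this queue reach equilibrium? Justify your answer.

Stability requires ρ = λ/(cμ) < 1
ρ = 6.9/(2 × 10.3) = 6.9/20.60 = 0.3350
Since 0.3350 < 1, the system is STABLE.
The servers are busy 33.50% of the time.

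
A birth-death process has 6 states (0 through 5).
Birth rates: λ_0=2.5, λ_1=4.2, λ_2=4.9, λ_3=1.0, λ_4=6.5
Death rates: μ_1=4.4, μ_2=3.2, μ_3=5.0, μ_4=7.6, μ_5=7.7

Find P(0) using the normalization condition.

Ratios P(n)/P(0) = (λ₀···λₙ₋₁)/(μ₁···μₙ):
P(1)/P(0) = (2.5)/(4.4) = 0.56818
P(2)/P(0) = (2.5×4.2)/(4.4×3.2) = 0.74574
P(3)/P(0) = (2.5×4.2×4.9)/(4.4×3.2×5.0) = 0.73082
P(4)/P(0) = (2.5×4.2×4.9×1.0)/(4.4×3.2×5.0×7.6) = 0.096161
P(5)/P(0) = (2.5×4.2×4.9×1.0×6.5)/(4.4×3.2×5.0×7.6×7.7) = 0.081175

Normalization: ∑ P(n) = 1
P(0) × (1.0000 + 0.56818 + 0.74574 + 0.73082 + 0.096161 + 0.081175) = 1
P(0) × 3.2221 = 1
P(0) = 1/3.2221 = 0.3104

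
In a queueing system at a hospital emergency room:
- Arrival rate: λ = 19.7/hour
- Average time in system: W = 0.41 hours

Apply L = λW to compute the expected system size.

Little's Law: L = λW
L = 19.7 × 0.41 = 8.0770 patients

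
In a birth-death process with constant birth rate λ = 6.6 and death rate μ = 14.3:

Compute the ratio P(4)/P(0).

For constant rates: P(n)/P(0) = (λ/μ)^n
P(4)/P(0) = (6.6/14.3)^4 = 0.46154^4 = 0.04538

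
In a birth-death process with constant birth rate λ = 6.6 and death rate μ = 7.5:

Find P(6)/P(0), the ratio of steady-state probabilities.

For constant rates: P(n)/P(0) = (λ/μ)^n
P(6)/P(0) = (6.6/7.5)^6 = 0.8800^6 = 0.4644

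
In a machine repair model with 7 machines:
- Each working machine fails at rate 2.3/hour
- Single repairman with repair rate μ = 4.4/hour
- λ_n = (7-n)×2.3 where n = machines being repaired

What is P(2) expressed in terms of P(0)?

P(2)/P(0) = ∏_{i=0}^{2-1} λ_i/μ_{i+1}
= (7-0)×2.3/4.4 × (7-1)×2.3/4.4
= 11.4762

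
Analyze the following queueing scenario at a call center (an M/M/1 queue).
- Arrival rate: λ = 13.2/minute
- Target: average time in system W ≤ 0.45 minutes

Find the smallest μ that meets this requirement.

For M/M/1: W = 1/(μ-λ)
Need W ≤ 0.45, so 1/(μ-λ) ≤ 0.45
μ - λ ≥ 1/0.45 = 2.2222
μ ≥ 13.2 + 2.2222 = 15.4222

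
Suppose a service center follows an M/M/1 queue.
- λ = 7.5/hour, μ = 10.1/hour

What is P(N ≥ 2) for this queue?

ρ = λ/μ = 7.5/10.1 = 0.74257
P(N ≥ n) = ρⁿ
P(N ≥ 2) = 0.74257^2
P(N ≥ 2) = 0.5514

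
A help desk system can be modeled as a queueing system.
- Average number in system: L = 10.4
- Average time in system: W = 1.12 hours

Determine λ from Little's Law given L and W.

Little's Law: L = λW, so λ = L/W
λ = 10.4/1.12 = 9.2857 tickets/hour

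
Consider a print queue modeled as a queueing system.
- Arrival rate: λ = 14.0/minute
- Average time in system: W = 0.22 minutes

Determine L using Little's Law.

Little's Law: L = λW
L = 14.0 × 0.22 = 3.0800 jobs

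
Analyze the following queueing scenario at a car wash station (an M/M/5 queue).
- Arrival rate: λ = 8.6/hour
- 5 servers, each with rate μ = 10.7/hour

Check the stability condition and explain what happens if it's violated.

Stability requires ρ = λ/(cμ) < 1
ρ = 8.6/(5 × 10.7) = 8.6/53.50 = 0.1607
Since 0.1607 < 1, the system is STABLE.
The servers are busy 16.07% of the time.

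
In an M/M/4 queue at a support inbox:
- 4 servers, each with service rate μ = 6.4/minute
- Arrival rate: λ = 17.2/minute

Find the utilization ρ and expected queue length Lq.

Traffic intensity: ρ = λ/(cμ) = 17.2/(4×6.4) = 0.6719
Since ρ = 0.6719 < 1, system is stable.
Offered load a = λ/μ = cρ = 17.2/6.4 = 2.6875
P₀ = [ Σₙ₌₀^3 aⁿ/n! + a^4/(4!(1-ρ)) ]⁻¹
Σ = a^0/0! + a^1/1! + a^2/2! + a^3/3! = 1.00000 + 2.68750 + 3.61133 + 3.23515 = 10.5340
a^4/(4!(1-ρ)) = 52.1668/(24 × 0.328125) = 6.6244
P₀ = 1/(10.5340 + 6.6244) = 0.05828
Lq = P₀·a^4·ρ / (4!(1-ρ)²) = 0.058281 × 52.1668 × 0.67187 / (24 × 0.10767) = 0.7905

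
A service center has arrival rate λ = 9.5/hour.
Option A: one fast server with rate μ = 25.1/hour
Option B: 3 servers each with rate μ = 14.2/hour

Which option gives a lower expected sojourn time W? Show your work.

Option A: single server μ = 25.1 (M/M/1)
  ρ_A = 9.5/25.1 = 0.3785
  W_A = 1/(μ-λ) = 1/(25.1-9.5) = 1/15.60 = 0.06410

Option B: 3 servers μ = 14.2 (M/M/3)
  ρ_B = λ/(cμ) = 9.5/(3×14.2) = 0.2230
  Offered load a = λ/μ = cρ = 9.5/14.2 = 0.6690
  P₀ = [ Σₙ₌₀^2 aⁿ/n! + a^3/(3!(1-ρ)) ]⁻¹
  Σ = a^0/0! + a^1/1! + a^2/2! = 1.0000 + 0.6690 + 0.2238 = 1.8928
  a^3/(3!(1-ρ)) = 0.29944/(6 × 0.77700) = 0.06423
  P₀ = 1/(1.8928 + 0.06423) = 0.5110
  Lq = P₀·a^3·ρ / (3!(1-ρ)²) = 0.51098 × 0.29944 × 0.22300 / (6 × 0.60372) = 0.009420
  Wq_B = Lq/λ = 0.0094196/9.5 = 0.0009915
  W_B = Wq_B + 1/μ = 0.0009915 + 0.07042 = 0.07141

Since W_A = 0.06410 < W_B = 0.07141, Option A (single fast server) has the shorter time in system.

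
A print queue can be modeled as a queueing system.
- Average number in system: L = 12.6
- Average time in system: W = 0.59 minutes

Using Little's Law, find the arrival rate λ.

Little's Law: L = λW, so λ = L/W
λ = 12.6/0.59 = 21.3559 jobs/minute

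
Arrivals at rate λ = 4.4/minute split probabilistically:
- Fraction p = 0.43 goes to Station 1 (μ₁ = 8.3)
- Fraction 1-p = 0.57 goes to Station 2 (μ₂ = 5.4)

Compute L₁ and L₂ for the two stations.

Effective rates: λ₁ = 4.4×0.43 = 1.892, λ₂ = 4.4×0.57 = 2.508
Station 1: ρ₁ = 1.892/8.3 = 0.2280, L₁ = ρ₁/(1-ρ₁) = 0.2280/(1-0.2280) = 0.2953
Station 2: ρ₂ = 2.508/5.4 = 0.46444, L₂ = ρ₂/(1-ρ₂) = 0.46444/(1-0.46444) = 0.8672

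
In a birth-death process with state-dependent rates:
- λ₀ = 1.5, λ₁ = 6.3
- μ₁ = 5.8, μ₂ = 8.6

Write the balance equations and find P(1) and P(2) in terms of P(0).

Balance equations:
State 0: λ₀P₀ = μ₁P₁ → P₁ = (λ₀/μ₁)P₀ = (1.5/5.8)P₀ = 0.2586P₀
State 1: P₂ = (λ₀λ₁)/(μ₁μ₂)P₀ = (1.5×6.3)/(5.8×8.6)P₀ = 0.1895P₀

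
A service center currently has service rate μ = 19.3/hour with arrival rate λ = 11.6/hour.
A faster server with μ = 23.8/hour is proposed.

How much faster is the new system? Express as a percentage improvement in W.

System 1: ρ₁ = 11.6/19.3 = 0.6010, W₁ = 1/(19.3-11.6) = 0.12987
System 2: ρ₂ = 11.6/23.8 = 0.4874, W₂ = 1/(23.8-11.6) = 0.081967
Improvement: (W₁-W₂)/W₁ = (0.12987-0.081967)/0.12987 = 36.89%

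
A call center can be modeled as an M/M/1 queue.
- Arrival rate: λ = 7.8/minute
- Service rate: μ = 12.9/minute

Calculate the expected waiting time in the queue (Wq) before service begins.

First, compute utilization: ρ = λ/μ = 7.8/12.9 = 0.6047
For M/M/1: Wq = λ/(μ(μ-λ))
Wq = 7.8/(12.9 × (12.9-7.8))
Wq = 7.8/(12.9 × 5.10)
Wq = 0.1186 minutes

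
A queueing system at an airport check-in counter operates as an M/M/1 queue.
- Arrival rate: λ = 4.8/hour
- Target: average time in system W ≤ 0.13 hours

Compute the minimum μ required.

For M/M/1: W = 1/(μ-λ)
Need W ≤ 0.13, so 1/(μ-λ) ≤ 0.13
μ - λ ≥ 1/0.13 = 7.6923
μ ≥ 4.8 + 7.6923 = 12.4923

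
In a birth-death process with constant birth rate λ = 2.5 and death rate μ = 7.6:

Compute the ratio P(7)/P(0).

For constant rates: P(n)/P(0) = (λ/μ)^n
P(7)/P(0) = (2.5/7.6)^7 = 0.32895^7 = 0.0004168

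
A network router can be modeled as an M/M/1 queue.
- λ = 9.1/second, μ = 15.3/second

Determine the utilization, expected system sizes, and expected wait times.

Step 1: ρ = λ/μ = 9.1/15.3 = 0.5948
Step 2: L = λ/(μ-λ) = 9.1/6.20 = 1.4677
Step 3: Lq = λ²/(μ(μ-λ)) = 82.81/(15.3×6.20) = 0.8730
Step 4: W = 1/(μ-λ) = 1/6.20 = 0.16129
Step 5: Wq = λ/(μ(μ-λ)) = 9.1/(15.3×6.20) = 0.09593
Step 6: P(0) = 1-ρ = 0.4052
Verify: L = λW = 9.1×0.16129 = 1.4677 ✔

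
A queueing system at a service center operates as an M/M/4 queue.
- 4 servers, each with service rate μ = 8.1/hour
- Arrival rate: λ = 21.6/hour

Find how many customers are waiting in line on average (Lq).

Traffic intensity: ρ = λ/(cμ) = 21.6/(4×8.1) = 0.6667
Since ρ = 0.6667 < 1, system is stable.
Offered load a = λ/μ = cρ = 21.6/8.1 = 2.6667
P₀ = [ Σₙ₌₀^3 aⁿ/n! + a^4/(4!(1-ρ)) ]⁻¹
Σ = a^0/0! + a^1/1! + a^2/2! + a^3/3! = 1.00000 + 2.66667 + 3.55556 + 3.16049 = 10.3827
a^4/(4!(1-ρ)) = 50.5679/(24 × 0.333333) = 6.3210
P₀ = 1/(10.3827 + 6.3210) = 0.05987
Lq = P₀·a^4·ρ / (4!(1-ρ)²) = 0.059867 × 50.5679 × 0.66667 / (24 × 0.11111) = 0.7568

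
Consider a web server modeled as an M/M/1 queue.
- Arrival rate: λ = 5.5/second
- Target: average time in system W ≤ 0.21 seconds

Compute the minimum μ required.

For M/M/1: W = 1/(μ-λ)
Need W ≤ 0.21, so 1/(μ-λ) ≤ 0.21
μ - λ ≥ 1/0.21 = 4.7619
μ ≥ 5.5 + 4.7619 = 10.2619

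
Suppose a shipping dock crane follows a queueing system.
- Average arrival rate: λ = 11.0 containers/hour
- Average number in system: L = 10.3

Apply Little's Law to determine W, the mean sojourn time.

Little's Law: L = λW, so W = L/λ
W = 10.3/11.0 = 0.9364 hours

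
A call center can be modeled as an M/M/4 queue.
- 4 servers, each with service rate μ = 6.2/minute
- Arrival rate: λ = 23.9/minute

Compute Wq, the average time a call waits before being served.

Traffic intensity: ρ = λ/(cμ) = 23.9/(4×6.2) = 0.9637
Since ρ = 0.9637 < 1, system is stable.
Offered load a = λ/μ = cρ = 23.9/6.2 = 3.8548
P₀ = [ Σₙ₌₀^3 aⁿ/n! + a^4/(4!(1-ρ)) ]⁻¹
Σ = a^0/0! + a^1/1! + a^2/2! + a^3/3! = 1.0000 + 3.8548 + 7.4299 + 9.5470 = 21.8317
a^4/(4!(1-ρ)) = 220.8131/(24 × 0.03629032) = 253.5262
P₀ = 1/(21.8317 + 253.5262) = 0.003632
Lq = P₀·a^4·ρ / (4!(1-ρ)²) = 0.00363164 × 220.8131 × 0.963710 / (24 × 0.00131699) = 24.4501
Wq = Lq/λ = 24.4501/23.9 = 1.0230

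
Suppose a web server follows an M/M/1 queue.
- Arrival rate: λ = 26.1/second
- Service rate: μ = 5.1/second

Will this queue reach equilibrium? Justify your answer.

Stability requires ρ = λ/(cμ) < 1
ρ = 26.1/(1 × 5.1) = 26.1/5.10 = 5.1176
Since 5.1176 ≥ 1, the system is UNSTABLE.
Queue grows without bound. Need μ > λ = 26.1.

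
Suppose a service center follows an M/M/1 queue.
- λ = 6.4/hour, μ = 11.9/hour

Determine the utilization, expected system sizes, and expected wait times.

Step 1: ρ = λ/μ = 6.4/11.9 = 0.5378
Step 2: L = λ/(μ-λ) = 6.4/5.50 = 1.1636
Step 3: Lq = λ²/(μ(μ-λ)) = 40.96/(11.9×5.50) = 0.6258
Step 4: W = 1/(μ-λ) = 1/5.50 = 0.18182
Step 5: Wq = λ/(μ(μ-λ)) = 6.4/(11.9×5.50) = 0.09778
Step 6: P(0) = 1-ρ = 0.4622
Verify: L = λW = 6.4×0.18182 = 1.1636 ✔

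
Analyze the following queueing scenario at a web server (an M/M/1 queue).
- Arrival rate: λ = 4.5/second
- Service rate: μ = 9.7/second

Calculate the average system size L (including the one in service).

ρ = λ/μ = 4.5/9.7 = 0.4639
For M/M/1: L = λ/(μ-λ)
L = 4.5/(9.7-4.5) = 4.5/5.20
L = 0.8654 requests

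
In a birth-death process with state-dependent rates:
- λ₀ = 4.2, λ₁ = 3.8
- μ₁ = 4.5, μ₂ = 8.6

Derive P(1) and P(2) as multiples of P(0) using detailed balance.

Balance equations:
State 0: λ₀P₀ = μ₁P₁ → P₁ = (λ₀/μ₁)P₀ = (4.2/4.5)P₀ = 0.9333P₀
State 1: P₂ = (λ₀λ₁)/(μ₁μ₂)P₀ = (4.2×3.8)/(4.5×8.6)P₀ = 0.4124P₀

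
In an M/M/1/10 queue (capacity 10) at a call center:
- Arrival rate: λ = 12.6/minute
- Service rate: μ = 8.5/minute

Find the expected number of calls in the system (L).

ρ = λ/μ = 12.6/8.5 = 1.48235
P₀ = (1-ρ)/(1-ρ^(K+1)) = (1-1.48235)/(1-1.48235^11) = -0.4824/-74.9379 = 0.006437
P_K = P₀×ρ^K = 0.0064367 × 1.48235^10 = 0.0064367 × 51.2280 = 0.3297
L = ρ[1 - (K+1)ρ^K + Kρ^(K+1)] / [(1-ρ)(1-ρ^(K+1))]
L = 1.48235 × (1 - 11×51.2280 + 10×75.9379) / ((1 - 1.48235) × (1 - 75.9379)) = 8.0736 calls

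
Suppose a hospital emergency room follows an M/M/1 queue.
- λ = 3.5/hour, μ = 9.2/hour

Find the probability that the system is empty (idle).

ρ = λ/μ = 3.5/9.2 = 0.3804
P(0) = 1 - ρ = 1 - 0.3804 = 0.6196
The server is idle 61.96% of the time.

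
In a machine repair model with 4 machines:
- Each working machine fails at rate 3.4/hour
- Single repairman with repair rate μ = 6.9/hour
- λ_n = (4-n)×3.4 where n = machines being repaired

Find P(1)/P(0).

P(1)/P(0) = ∏_{i=0}^{1-1} λ_i/μ_{i+1}
= (4-0)×3.4/6.9
= 1.9710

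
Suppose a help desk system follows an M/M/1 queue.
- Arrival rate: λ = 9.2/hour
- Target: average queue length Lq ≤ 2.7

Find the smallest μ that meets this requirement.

For M/M/1: Lq = λ²/(μ(μ-λ))
Need Lq ≤ 2.7, i.e. μ(μ-λ) ≥ λ²/2.7
μ² - 9.2μ - 84.64/2.7 ≥ 0  →  μ² - 9.2μ - 31.348148 ≥ 0
Quadratic formula (positive root): μ = [λ + √(λ² + 4×31.348148)]/2
Discriminant: 84.64 + 4×31.348148 = 210.03259, √210.03259 = 14.492501
μ ≥ (9.2 + 14.492501)/2 = 11.8463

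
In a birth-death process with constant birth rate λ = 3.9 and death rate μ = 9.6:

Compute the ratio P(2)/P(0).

For constant rates: P(n)/P(0) = (λ/μ)^n
P(2)/P(0) = (3.9/9.6)^2 = 0.4062^2 = 0.1650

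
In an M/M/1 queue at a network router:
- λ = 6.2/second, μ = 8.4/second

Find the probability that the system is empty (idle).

ρ = λ/μ = 6.2/8.4 = 0.7381
P(0) = 1 - ρ = 1 - 0.7381 = 0.2619
The server is idle 26.19% of the time.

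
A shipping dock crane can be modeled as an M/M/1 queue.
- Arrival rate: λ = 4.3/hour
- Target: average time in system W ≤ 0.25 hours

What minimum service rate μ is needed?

For M/M/1: W = 1/(μ-λ)
Need W ≤ 0.25, so 1/(μ-λ) ≤ 0.25
μ - λ ≥ 1/0.25 = 4.0000
μ ≥ 4.3 + 4.0000 = 8.3000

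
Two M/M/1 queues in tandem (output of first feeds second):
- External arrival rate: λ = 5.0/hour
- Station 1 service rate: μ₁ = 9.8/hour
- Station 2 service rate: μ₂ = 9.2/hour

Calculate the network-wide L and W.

By Jackson's theorem, each station behaves as independent M/M/1.
Station 1: ρ₁ = 5.0/9.8 = 0.5102, L₁ = ρ₁/(1-ρ₁) = λ/(μ₁-λ) = 5.0/4.80 = 1.04167
Station 2: ρ₂ = 5.0/9.2 = 0.5435, L₂ = ρ₂/(1-ρ₂) = λ/(μ₂-λ) = 5.0/4.20 = 1.19048
Total: L = L₁ + L₂ = 1.04167 + 1.19048 = 2.2321
W = L/λ = 2.2321/5.0 = 0.4464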